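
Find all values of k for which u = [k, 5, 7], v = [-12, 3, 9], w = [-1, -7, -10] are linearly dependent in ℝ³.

Place the vectors as rows of a 3×3 matrix; dependence ⇔ determinant zero.
Expanding, det = 33*k - 36.
Solving 33*k - 36 = 0 yields k = 12/11.

k = 12/11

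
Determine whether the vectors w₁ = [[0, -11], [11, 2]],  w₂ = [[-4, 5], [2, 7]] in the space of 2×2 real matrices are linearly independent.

linearly independent

Take coordinates with respect to the standard basis {E₁₁, E₁₂, E₂₁, E₂₂}.
Row-reduce the matrix whose columns are w₁, w₂.
The reduction yields 2 nonzero rows, so the rank is 2.
Since rank = 2 (the number of vectors), the set is linearly independent.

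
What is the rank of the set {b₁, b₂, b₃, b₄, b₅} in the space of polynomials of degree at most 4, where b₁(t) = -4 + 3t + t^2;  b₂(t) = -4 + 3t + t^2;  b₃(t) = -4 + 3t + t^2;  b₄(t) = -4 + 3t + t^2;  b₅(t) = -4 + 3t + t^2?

Use coordinates relative to {1, t, …, t^4}.
Row-reduce the 5×5 matrix with these as rows.
There is 1 pivot column, so rank = 1.

1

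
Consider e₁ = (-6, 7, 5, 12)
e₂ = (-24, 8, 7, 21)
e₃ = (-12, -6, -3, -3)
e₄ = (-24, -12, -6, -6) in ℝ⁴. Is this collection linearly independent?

One vector is a scalar multiple of another, so the set is dependent.

linearly dependent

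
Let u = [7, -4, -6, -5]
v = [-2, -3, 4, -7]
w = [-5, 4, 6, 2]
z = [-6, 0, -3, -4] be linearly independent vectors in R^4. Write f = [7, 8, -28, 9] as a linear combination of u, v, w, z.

f = 3u - 4v + 2w + 2z

Set up the augmented matrix [u | v | w | z | f] and row-reduce.
Row-reducing the augmented matrix gives the unique coefficients (a₁, …, a₄) = (3, -4, 2, 2).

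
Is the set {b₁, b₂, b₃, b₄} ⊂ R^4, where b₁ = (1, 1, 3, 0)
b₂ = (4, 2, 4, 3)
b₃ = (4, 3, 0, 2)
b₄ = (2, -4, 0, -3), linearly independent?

linearly independent

The matrix [b₁|b₂|b₃|b₄] has determinant -174.
A nonzero determinant means the columns are linearly independent.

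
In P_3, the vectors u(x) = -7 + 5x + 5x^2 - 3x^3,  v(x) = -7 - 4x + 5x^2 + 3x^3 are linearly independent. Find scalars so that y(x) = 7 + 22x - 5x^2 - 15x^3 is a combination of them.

y = 2u - 3v

Identify each element with its coordinate vector in ℝ⁴ via {1, x, …, x^3}.
Since u, v are independent, the coefficients expressing y are uniquely determined by a linear system.
Row-reducing the augmented matrix gives the unique coefficients (c₁, c₂) = (2, -3).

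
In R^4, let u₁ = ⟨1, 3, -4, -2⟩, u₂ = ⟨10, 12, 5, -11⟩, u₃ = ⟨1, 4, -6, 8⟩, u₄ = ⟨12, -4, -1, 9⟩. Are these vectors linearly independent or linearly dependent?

linearly independent

Place the vectors as rows of a 4×4 matrix and reduce to echelon form.
The reduction yields 4 nonzero rows, so the rank is 4.
Since rank = 4 (the number of vectors), the set is linearly independent.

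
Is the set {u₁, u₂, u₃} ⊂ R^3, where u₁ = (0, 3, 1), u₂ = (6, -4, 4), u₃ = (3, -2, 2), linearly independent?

One vector is a scalar multiple of another, so the set is dependent.

linearly dependent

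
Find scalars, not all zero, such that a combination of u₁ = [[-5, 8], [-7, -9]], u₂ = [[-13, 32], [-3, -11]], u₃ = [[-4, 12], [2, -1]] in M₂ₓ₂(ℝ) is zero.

u₁ - u₂ + 2u₃ = 0

Take coordinates with respect to {E₁₁, E₁₂, E₂₁, E₂₂}.
Write the vectors as columns of a matrix and find a nonzero vector in its null space.
A generator of the null space is (1, -1, 2).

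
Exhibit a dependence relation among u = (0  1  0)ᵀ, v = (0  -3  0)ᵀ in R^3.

3u + v = 0

Set up α₁u + α₂v = 0 and solve the homogeneous system.
A generator of the null space is (3, 1).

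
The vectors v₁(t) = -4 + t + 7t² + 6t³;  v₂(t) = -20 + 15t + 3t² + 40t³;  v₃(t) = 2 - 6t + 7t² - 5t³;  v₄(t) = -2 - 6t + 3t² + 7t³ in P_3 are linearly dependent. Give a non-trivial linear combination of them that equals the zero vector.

Write each element as a vector in ℝ⁴ using {1, t, …, t³}.
Row-reduce the matrix with v₁, v₂, v₃, v₄ as columns; the null space gives the coefficients.
The free variable yields coefficients (3, -1, -3, 1) (any nonzero multiple also works).

3v₁ - v₂ - 3v₃ + v₄ = 0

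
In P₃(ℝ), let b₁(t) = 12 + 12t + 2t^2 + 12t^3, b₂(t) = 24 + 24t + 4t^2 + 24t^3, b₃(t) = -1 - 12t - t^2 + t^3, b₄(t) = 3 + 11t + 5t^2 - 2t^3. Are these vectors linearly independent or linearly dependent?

Take coordinates with respect to the standard basis {1, t, …, t^3}.
One vector is a scalar multiple of another, so the set is dependent.

linearly dependent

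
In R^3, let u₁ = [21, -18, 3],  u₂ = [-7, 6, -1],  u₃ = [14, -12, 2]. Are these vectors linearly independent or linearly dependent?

One vector is a scalar multiple of another, so the set is dependent.

linearly dependent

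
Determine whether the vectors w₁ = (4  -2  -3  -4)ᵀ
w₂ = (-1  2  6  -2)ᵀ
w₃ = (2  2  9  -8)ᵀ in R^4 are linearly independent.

linearly dependent

Place the vectors as rows of a 3×4 matrix and reduce to echelon form.
The reduction yields 2 nonzero rows, so the rank is 2.
Since rank 2 < 3, the set is linearly dependent.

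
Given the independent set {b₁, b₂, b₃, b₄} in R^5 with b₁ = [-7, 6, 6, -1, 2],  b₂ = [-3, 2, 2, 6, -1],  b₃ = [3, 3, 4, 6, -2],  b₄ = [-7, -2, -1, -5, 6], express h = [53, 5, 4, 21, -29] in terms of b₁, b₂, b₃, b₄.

Set up the augmented matrix [b₁ | b₂ | b₃ | b₄ | h] and row-reduce.
Back-substitution yields (α₁, …, α₄) = (-1, -3, 3, -4).

h = -b₁ - 3b₂ + 3b₃ - 4b₄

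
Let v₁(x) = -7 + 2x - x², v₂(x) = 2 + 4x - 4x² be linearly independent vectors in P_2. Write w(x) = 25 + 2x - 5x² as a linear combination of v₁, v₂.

w = -3v₁ + 2v₂

Work in coordinates with respect to the standard basis {1, x, x²}.
Set up the augmented matrix [v₁ | v₂ | w] and row-reduce.
The system has the unique solution (α₁, α₂) = (-3, 2).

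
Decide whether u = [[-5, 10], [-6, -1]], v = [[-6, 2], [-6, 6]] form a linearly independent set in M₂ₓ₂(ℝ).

Take coordinates with respect to the standard basis {E₁₁, E₁₂, E₂₁, E₂₂}.
Place the vectors as rows of a 2×4 matrix and reduce to echelon form.
The reduction yields 2 nonzero rows, so the rank is 2.
Since rank = 2 (the number of vectors), the set is linearly independent.

linearly independent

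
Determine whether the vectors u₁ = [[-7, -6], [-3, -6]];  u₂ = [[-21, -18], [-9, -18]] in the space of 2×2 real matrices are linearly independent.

Take coordinates with respect to the standard basis {E₁₁, E₁₂, E₂₁, E₂₂}.
Place the vectors as rows of a 2×4 matrix and reduce to echelon form.
The reduction yields 1 nonzero row, so the rank is 1.
Since rank 1 < 2, the set is linearly dependent.

linearly dependent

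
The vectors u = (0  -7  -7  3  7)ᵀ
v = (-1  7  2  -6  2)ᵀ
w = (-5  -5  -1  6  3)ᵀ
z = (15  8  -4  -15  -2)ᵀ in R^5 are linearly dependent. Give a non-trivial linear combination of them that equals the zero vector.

Set up α₁u + … + α₄z = 0 and solve the homogeneous system.
One solution (up to scaling) is (1, 0, -3, -1).

u - 3w - z = 0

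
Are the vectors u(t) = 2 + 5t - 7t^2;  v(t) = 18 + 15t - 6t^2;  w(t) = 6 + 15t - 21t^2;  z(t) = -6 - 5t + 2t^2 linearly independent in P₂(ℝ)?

Write each element as a coordinate vector in ℝ³ using {1, t, t^2}.
There are 4 vectors in a 3-dimensional space, so they cannot be linearly independent.

linearly dependent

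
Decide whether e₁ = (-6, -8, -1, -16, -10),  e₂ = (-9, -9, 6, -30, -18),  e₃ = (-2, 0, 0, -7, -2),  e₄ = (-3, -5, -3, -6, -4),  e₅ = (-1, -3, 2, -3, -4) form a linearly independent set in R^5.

linearly dependent

Form the 5×5 matrix with these as columns; its determinant is 0.
A zero determinant means the columns are linearly dependent.
Indeed 3e₁ - e₂ - 3e₄ = 0.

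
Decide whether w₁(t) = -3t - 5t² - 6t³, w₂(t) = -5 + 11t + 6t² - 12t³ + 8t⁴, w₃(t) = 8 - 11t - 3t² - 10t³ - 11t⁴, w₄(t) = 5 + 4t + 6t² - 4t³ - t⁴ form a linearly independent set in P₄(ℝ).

linearly independent

Take coordinates with respect to the standard basis {1, t, …, t⁴}.
Row-reduce the matrix whose columns are w₁, w₂, w₃, w₄.
The reduction yields 4 nonzero rows, so the rank is 4.
Since rank = 4 (the number of vectors), the set is linearly independent.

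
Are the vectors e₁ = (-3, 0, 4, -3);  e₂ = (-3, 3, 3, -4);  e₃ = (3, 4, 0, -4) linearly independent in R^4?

linearly independent

Row-reduce the matrix whose columns are e₁, e₂, e₃.
The reduction yields 3 nonzero rows, so the rank is 3.
Since rank = 3 (the number of vectors), the set is linearly independent.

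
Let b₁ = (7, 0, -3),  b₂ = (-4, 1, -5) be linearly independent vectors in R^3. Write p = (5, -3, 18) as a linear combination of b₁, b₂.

p = -b₁ - 3b₂

Solve the system with b₁, b₂ as columns and p as the right-hand side.
Row-reducing the augmented matrix gives the unique coefficients (a₁, a₂) = (-1, -3).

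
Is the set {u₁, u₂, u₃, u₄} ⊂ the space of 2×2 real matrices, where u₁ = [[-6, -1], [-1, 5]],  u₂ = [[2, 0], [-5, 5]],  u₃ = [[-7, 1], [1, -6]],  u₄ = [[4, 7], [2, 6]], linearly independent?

Write each element as a coordinate vector in ℝ⁴ using {E₁₁, E₁₂, E₂₁, E₂₂}.
The matrix [u₁|u₂|u₃|u₄] has determinant -2540.
A nonzero determinant means the columns are linearly independent.

linearly independent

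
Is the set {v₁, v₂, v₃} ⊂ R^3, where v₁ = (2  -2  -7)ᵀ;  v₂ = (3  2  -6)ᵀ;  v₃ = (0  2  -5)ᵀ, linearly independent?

linearly independent

Place the vectors as rows of a 3×3 matrix and reduce to echelon form.
The reduction yields 3 nonzero rows, so the rank is 3.
Since rank = 3 (the number of vectors), the set is linearly independent.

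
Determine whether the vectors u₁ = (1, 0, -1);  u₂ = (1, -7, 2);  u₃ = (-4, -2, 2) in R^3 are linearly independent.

linearly independent

Place the vectors as rows of a 3×3 matrix and reduce to echelon form.
The reduction yields 3 nonzero rows, so the rank is 3.
Since rank = 3 (the number of vectors), the set is linearly independent.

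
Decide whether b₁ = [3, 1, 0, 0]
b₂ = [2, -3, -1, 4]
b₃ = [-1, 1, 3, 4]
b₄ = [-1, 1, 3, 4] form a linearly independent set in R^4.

Two of the vectors are equal, giving an immediate dependence.

linearly dependent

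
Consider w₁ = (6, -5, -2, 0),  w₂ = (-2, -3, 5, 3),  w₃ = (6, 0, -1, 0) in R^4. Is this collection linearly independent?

linearly independent

Row-reduce the matrix whose columns are w₁, w₂, w₃.
The reduction yields 3 nonzero rows, so the rank is 3.
Since rank = 3 (the number of vectors), the set is linearly independent.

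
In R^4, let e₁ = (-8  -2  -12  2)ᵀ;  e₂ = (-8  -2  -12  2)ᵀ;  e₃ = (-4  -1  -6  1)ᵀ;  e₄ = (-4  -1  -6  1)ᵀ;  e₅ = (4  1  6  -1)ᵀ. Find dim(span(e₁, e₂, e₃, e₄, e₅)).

Put the 4×5 matrix [e₁|e₂|e₃|e₄|e₅] into echelon form.
Reduction leaves 1 leading entry, giving rank 1.
(With 5 elements in a 4-dimensional space the rank is at most 4.)

1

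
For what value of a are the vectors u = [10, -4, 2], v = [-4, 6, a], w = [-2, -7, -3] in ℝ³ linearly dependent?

Place the vectors as rows of a 3×3 matrix; dependence ⇔ determinant zero.
The determinant works out to 78*a - 52.
Setting this to zero gives a = 2/3.

a = 2/3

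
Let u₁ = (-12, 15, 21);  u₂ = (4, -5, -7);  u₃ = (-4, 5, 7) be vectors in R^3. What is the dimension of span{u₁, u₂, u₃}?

1

Row-reduce the 3×3 matrix with these as rows.
There is 1 pivot column, so rank = 1.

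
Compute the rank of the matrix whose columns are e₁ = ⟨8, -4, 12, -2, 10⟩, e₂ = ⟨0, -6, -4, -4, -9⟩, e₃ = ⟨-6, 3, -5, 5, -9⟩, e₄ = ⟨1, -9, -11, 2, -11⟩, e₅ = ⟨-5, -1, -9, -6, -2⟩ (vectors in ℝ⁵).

rank 5

Put the 5×5 matrix [e₁|e₂|e₃|e₄|e₅] into echelon form.
The echelon form has 5 nonzero rows, so the rank is 5.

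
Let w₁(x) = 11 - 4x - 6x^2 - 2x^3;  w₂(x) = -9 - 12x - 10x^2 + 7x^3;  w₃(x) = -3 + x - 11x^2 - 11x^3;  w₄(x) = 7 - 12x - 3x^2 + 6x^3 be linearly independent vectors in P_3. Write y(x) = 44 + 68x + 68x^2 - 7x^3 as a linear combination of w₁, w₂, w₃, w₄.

Take coordinate vectors relative to {1, x, …, x^3}.
Write y = α₁w₁ + … + α₄w₄ and equate components.
Row-reducing the augmented matrix gives the unique coefficients (α₁, …, α₄) = (3, -3, -4, -4).

y = 3w₁ - 3w₂ - 4w₃ - 4w₄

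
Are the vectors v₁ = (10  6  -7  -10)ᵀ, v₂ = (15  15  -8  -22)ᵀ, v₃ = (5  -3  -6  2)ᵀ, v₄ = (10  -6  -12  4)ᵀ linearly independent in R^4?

One vector is a scalar multiple of another, so the set is dependent.

linearly dependent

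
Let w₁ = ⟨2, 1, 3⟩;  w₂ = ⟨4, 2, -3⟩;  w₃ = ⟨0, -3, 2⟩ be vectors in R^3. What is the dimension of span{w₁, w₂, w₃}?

Put the 3×3 matrix [w₁|w₂|w₃] into echelon form.
Reduction leaves 3 leading entries, giving rank 3.

3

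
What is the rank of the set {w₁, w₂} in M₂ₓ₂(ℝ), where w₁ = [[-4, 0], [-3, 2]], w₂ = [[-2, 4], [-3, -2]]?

2

Use coordinates relative to {E₁₁, E₁₂, E₂₁, E₂₂}.
Row-reduce the 2×4 matrix with these as rows.
Exactly 2 pivots survive; hence the rank is 2.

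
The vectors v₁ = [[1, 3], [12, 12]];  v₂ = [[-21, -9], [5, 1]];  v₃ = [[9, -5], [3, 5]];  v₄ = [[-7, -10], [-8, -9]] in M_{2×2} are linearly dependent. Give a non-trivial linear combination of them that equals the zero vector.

Write each element as a vector in ℝ⁴ using {E₁₁, E₁₂, E₂₁, E₂₂}.
Solve the homogeneous system with v₁, v₂, v₃, v₄ as columns by row-reducing the coefficient matrix.
One solution (up to scaling) is (2, -1, -1, 2).

2v₁ - v₂ - v₃ + 2v₄ = 0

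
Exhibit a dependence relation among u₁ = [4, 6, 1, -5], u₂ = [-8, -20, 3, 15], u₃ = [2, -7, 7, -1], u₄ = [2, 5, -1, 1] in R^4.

3u₁ + u₂ - u₃ - u₄ = 0

Solve the homogeneous system with u₁, u₂, u₃, u₄ as columns by row-reducing the coefficient matrix.
The free variable yields coefficients (3, 1, -1, -1) (any nonzero multiple also works).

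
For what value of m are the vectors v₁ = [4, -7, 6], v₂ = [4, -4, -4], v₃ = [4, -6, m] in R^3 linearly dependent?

Place the vectors as rows of a 3×3 matrix; dependence ⇔ determinant zero.
Expanding, det = 12*m - 32.
Setting this to zero gives m = 8/3.

m = 8/3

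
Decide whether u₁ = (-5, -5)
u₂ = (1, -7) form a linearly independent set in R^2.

linearly independent

The matrix [u₁|u₂] has determinant 40.
A nonzero determinant means the columns are linearly independent.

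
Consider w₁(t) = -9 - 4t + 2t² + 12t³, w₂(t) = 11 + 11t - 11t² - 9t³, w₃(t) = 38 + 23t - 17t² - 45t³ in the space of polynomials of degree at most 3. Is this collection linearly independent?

linearly dependent

Take coordinates with respect to the standard basis {1, t, …, t³}.
Row-reduce the matrix whose columns are w₁, w₂, w₃.
The reduction yields 2 nonzero rows, so the rank is 2.
Since rank 2 < 3, the set is linearly dependent.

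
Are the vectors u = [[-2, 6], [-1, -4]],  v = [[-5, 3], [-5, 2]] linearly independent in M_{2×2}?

Take coordinates with respect to the standard basis {E₁₁, E₁₂, E₂₁, E₂₂}.
Row-reduce the matrix whose columns are u, v.
The reduction yields 2 nonzero rows, so the rank is 2.
Since rank = 2 (the number of vectors), the set is linearly independent.

linearly independent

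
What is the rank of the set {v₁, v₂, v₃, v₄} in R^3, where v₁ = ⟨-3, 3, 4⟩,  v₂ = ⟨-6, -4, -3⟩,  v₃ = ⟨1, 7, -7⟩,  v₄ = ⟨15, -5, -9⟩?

3

Form the matrix with v₁, v₂, v₃, v₄ as columns and reduce.
There are 3 pivot columns, so rank = 3.
(With 4 elements in a 3-dimensional space the rank is at most 3.)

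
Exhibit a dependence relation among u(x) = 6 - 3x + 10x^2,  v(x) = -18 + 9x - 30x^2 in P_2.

Pass to coordinate vectors relative to the basis {1, x, x^2}.
Set up α₁u + α₂v = 0 and solve the homogeneous system.
One solution (up to scaling) is (3, 1).

3u + v = 0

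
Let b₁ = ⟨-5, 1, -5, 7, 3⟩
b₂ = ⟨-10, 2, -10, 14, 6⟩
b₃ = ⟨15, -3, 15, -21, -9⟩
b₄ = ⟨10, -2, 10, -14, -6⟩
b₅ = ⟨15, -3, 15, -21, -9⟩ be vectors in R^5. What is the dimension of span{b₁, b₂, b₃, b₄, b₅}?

Form the matrix with b₁, b₂, b₃, b₄, b₅ as columns and reduce.
Reduction leaves 1 leading entry, giving rank 1.

dim = 1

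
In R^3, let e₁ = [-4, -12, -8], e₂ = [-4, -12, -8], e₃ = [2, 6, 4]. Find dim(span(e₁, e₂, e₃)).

Form the matrix with e₁, e₂, e₃ as columns and reduce.
The echelon form has 1 nonzero row, so the rank is 1.

dim = 1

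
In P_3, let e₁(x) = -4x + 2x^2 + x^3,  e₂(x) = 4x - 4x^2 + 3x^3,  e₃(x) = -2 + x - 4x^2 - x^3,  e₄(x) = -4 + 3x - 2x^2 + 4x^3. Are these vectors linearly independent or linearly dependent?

Write each element as a coordinate vector in ℝ⁴ using {1, x, …, x^3}.
The matrix [e₁|e₂|e₃|e₄] has determinant -308.
A nonzero determinant means the columns are linearly independent.

linearly independent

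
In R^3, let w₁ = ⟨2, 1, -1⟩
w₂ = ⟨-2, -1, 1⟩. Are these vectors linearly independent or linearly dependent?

Place the vectors as rows of a 2×3 matrix and reduce to echelon form.
The reduction yields 1 nonzero row, so the rank is 1.
Since rank 1 < 2, the set is linearly dependent.
Indeed w₁ + w₂ = 0.

linearly dependent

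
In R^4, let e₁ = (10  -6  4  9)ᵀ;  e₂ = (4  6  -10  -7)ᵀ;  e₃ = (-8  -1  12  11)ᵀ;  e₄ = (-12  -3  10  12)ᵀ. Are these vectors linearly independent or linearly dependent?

linearly independent

Form the 4×4 matrix with these as columns; its determinant is 5344.
A nonzero determinant means the columns are linearly independent.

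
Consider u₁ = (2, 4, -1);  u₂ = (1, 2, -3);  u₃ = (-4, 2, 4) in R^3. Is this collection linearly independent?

linearly independent

Row-reduce the matrix whose columns are u₁, u₂, u₃.
The reduction yields 3 nonzero rows, so the rank is 3.
Since rank = 3 (the number of vectors), the set is linearly independent.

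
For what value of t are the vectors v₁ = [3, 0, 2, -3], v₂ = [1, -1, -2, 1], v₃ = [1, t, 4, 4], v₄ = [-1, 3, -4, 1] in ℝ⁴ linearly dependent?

The vectors are dependent exactly when the determinant of the matrix with rows v₁, v₂, v₃, v₄ vanishes.
Cofactor expansion gives det = -20*t - 230.
Setting this to zero gives t = -23/2.

t = -23/2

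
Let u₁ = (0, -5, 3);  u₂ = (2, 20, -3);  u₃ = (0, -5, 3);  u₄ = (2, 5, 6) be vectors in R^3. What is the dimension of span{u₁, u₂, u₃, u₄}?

Row-reduce the 4×3 matrix with these as rows.
Exactly 2 pivots survive; hence the rank is 2.
(With 4 elements in a 3-dimensional space the rank is at most 3.)

dim = 2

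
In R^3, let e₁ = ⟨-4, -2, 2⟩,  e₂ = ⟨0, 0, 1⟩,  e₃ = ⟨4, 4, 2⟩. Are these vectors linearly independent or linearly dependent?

Form the 3×3 matrix with these as columns; its determinant is 8.
A nonzero determinant means the columns are linearly independent.

linearly independent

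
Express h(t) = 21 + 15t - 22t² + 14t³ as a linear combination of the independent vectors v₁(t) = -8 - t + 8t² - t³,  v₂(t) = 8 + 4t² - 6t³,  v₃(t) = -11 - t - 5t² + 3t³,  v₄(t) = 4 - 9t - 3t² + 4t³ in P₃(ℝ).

Work in coordinates with respect to the standard basis {1, t, …, t³}.
Set up the augmented matrix [v₁ | v₂ | v₃ | v₄ | h] and row-reduce.
Row-reducing the augmented matrix gives the unique coefficients (c₁, …, c₄) = (-3, -4, -3, -1).

h = -3v₁ - 4v₂ - 3v₃ - v₄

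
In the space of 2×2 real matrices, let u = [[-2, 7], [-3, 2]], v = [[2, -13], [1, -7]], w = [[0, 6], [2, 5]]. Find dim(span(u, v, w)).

Use coordinates relative to {E₁₁, E₁₂, E₂₁, E₂₂}.
Put the 4×3 matrix [u|v|w] into echelon form.
Exactly 2 pivots survive; hence the rank is 2.

dim = 2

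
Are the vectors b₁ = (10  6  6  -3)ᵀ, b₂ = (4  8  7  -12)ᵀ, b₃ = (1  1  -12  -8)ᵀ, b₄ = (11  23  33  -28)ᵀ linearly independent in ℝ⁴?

linearly dependent

Row-reduce the matrix whose columns are b₁, b₂, b₃, b₄.
The reduction yields 3 nonzero rows, so the rank is 3.
Since rank 3 < 4, the set is linearly dependent.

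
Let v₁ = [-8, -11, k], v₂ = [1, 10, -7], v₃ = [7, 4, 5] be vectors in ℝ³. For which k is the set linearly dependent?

The set is linearly dependent precisely when det[v₁; v₂; v₃] = 0.
Expanding, det = -66*k - 30.
Setting this to zero gives k = -5/11.

k = -5/11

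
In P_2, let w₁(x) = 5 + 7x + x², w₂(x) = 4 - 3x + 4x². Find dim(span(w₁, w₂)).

Use coordinates relative to {1, x, x²}.
Apply Gaussian elimination to the matrix whose rows are w₁, w₂.
The echelon form has 2 nonzero rows, so the rank is 2.

dim = 2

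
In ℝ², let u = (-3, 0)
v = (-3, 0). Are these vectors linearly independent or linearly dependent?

linearly dependent

Row-reduce the matrix whose columns are u, v.
The reduction yields 1 nonzero row, so the rank is 1.
Since rank 1 < 2, the set is linearly dependent.
Indeed u - v = 0.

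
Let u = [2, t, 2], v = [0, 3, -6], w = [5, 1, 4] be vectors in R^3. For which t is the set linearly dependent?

Place the vectors as rows of a 3×3 matrix; dependence ⇔ determinant zero.
Expanding, det = 6 - 30*t.
This vanishes exactly when t = 1/5.

t = 1/5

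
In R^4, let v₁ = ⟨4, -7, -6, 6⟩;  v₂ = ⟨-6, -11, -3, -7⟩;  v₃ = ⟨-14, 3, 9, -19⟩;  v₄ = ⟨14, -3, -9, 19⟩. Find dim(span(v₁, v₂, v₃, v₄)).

dim = 2

Put the 4×4 matrix [v₁|v₂|v₃|v₄] into echelon form.
Exactly 2 pivots survive; hence the rank is 2.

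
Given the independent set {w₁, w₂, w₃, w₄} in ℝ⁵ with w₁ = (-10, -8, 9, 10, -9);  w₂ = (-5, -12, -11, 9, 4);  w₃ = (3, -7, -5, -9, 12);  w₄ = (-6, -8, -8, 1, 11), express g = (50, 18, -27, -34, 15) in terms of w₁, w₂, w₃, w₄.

g = -3w₁ + 2w₂ + 2w₃ - 4w₄

Write g = α₁w₁ + … + α₄w₄ and equate components.
The system has the unique solution (α₁, …, α₄) = (-3, 2, 2, -4).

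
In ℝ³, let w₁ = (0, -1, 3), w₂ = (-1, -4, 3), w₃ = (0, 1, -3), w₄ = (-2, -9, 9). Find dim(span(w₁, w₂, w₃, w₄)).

dim = 2

Apply Gaussian elimination to the matrix whose rows are w₁, w₂, w₃, w₄.
The echelon form has 2 nonzero rows, so the rank is 2.
(With 4 elements in a 3-dimensional space the rank is at most 3.)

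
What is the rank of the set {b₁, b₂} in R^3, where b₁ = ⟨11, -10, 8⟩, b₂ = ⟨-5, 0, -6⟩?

Put the 3×2 matrix [b₁|b₂] into echelon form.
The echelon form has 2 nonzero rows, so the rank is 2.

2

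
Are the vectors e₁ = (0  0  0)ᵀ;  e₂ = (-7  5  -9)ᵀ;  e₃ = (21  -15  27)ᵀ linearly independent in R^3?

linearly dependent

One of the vectors is the zero vector, so the set is linearly dependent.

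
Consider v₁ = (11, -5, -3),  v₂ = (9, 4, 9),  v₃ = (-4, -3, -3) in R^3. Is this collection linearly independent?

linearly independent

Form the 3×3 matrix with these as columns; its determinant is 243.
A nonzero determinant means the columns are linearly independent.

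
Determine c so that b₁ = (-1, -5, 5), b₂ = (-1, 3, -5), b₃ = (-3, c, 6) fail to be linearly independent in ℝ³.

The vectors are dependent exactly when the determinant of the matrix with rows b₁, b₂, b₃ vanishes.
Cofactor expansion gives det = -10*c - 78.
Solving -10*c - 78 = 0 yields c = -39/5.

c = -39/5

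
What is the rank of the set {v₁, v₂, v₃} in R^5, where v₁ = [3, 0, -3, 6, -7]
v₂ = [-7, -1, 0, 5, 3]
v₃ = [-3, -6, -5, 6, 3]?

3

Row-reduce the 3×5 matrix with these as rows.
There are 3 pivot columns, so rank = 3.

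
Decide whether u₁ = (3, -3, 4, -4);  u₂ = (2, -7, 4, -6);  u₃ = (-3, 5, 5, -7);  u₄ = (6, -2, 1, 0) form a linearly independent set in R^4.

Row-reduce the matrix whose columns are u₁, u₂, u₃, u₄.
The reduction yields 4 nonzero rows, so the rank is 4.
Since rank = 4 (the number of vectors), the set is linearly independent.

linearly independent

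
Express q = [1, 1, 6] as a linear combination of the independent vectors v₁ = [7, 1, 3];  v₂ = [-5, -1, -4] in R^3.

Set up the augmented matrix [v₁ | v₂ | q] and row-reduce.
Back-substitution yields (c₁, c₂) = (-2, -3).

q = -2v₁ - 3v₂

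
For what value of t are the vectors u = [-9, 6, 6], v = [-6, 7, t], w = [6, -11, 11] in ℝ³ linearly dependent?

t = -17/7

The set is linearly dependent precisely when det[u; v; w] = 0.
Expanding, det = -63*t - 153.
Solving -63*t - 153 = 0 yields t = -17/7.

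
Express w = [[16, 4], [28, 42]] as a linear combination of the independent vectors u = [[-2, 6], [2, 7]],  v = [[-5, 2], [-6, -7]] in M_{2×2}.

w = 2u - 4v

Take coordinate vectors relative to {E₁₁, E₁₂, E₂₁, E₂₂}.
Write w = c₁u + c₂v and equate components.
Back-substitution yields (c₁, c₂) = (2, -4).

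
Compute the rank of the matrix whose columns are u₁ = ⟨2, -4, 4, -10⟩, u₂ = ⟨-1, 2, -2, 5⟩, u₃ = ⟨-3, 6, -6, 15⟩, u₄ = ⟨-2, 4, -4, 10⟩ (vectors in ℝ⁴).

Row-reduce the 4×4 matrix with these as rows.
Reduction leaves 1 leading entry, giving rank 1.

1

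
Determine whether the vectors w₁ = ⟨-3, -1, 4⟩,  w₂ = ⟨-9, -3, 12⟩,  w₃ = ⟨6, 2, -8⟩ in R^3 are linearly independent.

One vector is a scalar multiple of another, so the set is dependent.

linearly dependent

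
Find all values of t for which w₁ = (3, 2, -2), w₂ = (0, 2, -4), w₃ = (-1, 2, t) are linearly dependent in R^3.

The vectors are dependent exactly when the determinant of the matrix with rows w₁, w₂, w₃ vanishes.
Cofactor expansion gives det = 6*t + 28.
This vanishes exactly when t = -14/3.

t = -14/3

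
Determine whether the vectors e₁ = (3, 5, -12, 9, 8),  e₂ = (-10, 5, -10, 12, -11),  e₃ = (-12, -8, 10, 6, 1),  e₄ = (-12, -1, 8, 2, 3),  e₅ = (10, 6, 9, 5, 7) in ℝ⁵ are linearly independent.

The matrix [e₁|e₂|e₃|e₄|e₅] has determinant 563894.
A nonzero determinant means the columns are linearly independent.

linearly independent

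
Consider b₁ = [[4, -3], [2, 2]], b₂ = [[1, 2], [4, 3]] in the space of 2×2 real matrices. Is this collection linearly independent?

Write each element as a coordinate vector in ℝ⁴ using {E₁₁, E₁₂, E₂₁, E₂₂}.
Row-reduce the matrix whose columns are b₁, b₂.
The reduction yields 2 nonzero rows, so the rank is 2.
Since rank = 2 (the number of vectors), the set is linearly independent.

linearly independent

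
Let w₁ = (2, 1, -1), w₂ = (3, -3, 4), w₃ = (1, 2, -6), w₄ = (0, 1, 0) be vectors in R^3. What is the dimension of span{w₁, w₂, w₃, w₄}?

Row-reduce the 4×3 matrix with these as rows.
The echelon form has 3 nonzero rows, so the rank is 3.
(With 4 elements in a 3-dimensional space the rank is at most 3.)

dim = 3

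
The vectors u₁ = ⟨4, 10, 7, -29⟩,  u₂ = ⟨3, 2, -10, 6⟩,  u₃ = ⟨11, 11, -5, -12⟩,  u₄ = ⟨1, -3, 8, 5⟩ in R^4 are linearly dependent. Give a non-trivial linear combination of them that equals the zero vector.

Set up α₁u₁ + … + α₄u₄ = 0 and solve the homogeneous system.
One solution (up to scaling) is (1, 2, -1, 1).

u₁ + 2u₂ - u₃ + u₄ = 0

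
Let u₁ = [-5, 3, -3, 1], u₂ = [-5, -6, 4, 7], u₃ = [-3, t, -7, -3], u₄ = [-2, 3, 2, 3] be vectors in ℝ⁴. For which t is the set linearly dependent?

Dependence holds iff the 4×4 matrix [u₁ u₂ u₃ u₄] is singular.
Cofactor expansion gives det = -5*t - 135.
This vanishes exactly when t = -27.

t = -27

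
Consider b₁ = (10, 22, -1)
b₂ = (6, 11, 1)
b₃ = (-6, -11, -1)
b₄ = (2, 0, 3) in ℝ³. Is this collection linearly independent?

linearly dependent

There are 4 vectors in a 3-dimensional space, so they cannot be linearly independent.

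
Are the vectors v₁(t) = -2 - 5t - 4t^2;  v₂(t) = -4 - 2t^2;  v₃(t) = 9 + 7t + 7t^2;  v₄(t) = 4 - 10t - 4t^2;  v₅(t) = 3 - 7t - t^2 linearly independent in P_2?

linearly dependent

Take coordinates with respect to the standard basis {1, t, t^2}.
There are 5 vectors in a 3-dimensional space, so they cannot be linearly independent.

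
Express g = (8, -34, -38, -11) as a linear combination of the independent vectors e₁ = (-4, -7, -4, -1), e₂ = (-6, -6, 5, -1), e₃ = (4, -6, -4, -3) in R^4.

Write g = c₁e₁ + … + c₃e₃ and equate components.
Back-substitution yields (c₁, c₂, c₃) = (4, -2, 3).

g = 4e₁ - 2e₂ + 3e₃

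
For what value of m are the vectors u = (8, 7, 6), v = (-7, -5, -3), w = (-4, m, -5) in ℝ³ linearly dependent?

The vectors are dependent exactly when the determinant of the matrix with rows u, v, w vanishes.
Expanding, det = -18*m - 81.
Solving -18*m - 81 = 0 yields m = -9/2.

m = -9/2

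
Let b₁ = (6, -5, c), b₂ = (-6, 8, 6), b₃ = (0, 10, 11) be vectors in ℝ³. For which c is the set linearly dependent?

The set is linearly dependent precisely when det[b₁; b₂; b₃] = 0.
The determinant works out to -60*c - 162.
This vanishes exactly when c = -27/10.

c = -27/10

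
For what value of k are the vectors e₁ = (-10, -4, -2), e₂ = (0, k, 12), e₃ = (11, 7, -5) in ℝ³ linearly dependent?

k = -13/3

The vectors are dependent exactly when the determinant of the matrix with rows e₁, e₂, e₃ vanishes.
The determinant works out to 72*k + 312.
This vanishes exactly when k = -13/3.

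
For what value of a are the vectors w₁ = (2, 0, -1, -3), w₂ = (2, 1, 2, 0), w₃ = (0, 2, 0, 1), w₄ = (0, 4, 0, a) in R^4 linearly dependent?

a = 2

Place the vectors as rows of a 4×4 matrix; dependence ⇔ determinant zero.
Cofactor expansion gives det = 24 - 12*a.
Solving 24 - 12*a = 0 yields a = 2.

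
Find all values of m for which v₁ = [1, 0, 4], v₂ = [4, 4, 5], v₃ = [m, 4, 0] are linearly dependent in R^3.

m = 11/4

Dependence holds iff the 3×3 matrix [v₁ v₂ v₃] is singular.
Expanding, det = 44 - 16*m.
Solving 44 - 16*m = 0 yields m = 11/4.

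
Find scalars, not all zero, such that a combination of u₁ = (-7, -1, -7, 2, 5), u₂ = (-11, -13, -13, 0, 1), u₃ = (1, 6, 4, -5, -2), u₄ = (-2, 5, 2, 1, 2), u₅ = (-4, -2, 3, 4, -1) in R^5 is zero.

2u₁ - u₂ + u₃ - 3u₄ + u₅ = 0

Set up α₁u₁ + … + α₅u₅ = 0 and solve the homogeneous system.
The free variable yields coefficients (2, -1, 1, -3, 1) (any nonzero multiple also works).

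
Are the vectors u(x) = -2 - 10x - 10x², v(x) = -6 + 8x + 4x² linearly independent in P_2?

Take coordinates with respect to the standard basis {1, x, x²}.
Place the vectors as rows of a 2×3 matrix and reduce to echelon form.
The reduction yields 2 nonzero rows, so the rank is 2.
Since rank = 2 (the number of vectors), the set is linearly independent.

linearly independent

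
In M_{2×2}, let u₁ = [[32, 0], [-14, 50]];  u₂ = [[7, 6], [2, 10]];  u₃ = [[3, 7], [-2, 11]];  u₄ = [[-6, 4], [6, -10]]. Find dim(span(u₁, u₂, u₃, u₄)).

Use coordinates relative to {E₁₁, E₁₂, E₂₁, E₂₂}.
Put the 4×4 matrix [u₁|u₂|u₃|u₄] into echelon form.
The echelon form has 3 nonzero rows, so the rank is 3.

3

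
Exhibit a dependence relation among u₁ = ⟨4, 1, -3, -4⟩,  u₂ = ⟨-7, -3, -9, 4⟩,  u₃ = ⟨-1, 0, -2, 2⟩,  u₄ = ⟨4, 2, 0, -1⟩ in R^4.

Write the vectors as columns of a matrix and find a nonzero vector in its null space.
One solution (up to scaling) is (1, -1, 3, -2).

u₁ - u₂ + 3u₃ - 2u₄ = 0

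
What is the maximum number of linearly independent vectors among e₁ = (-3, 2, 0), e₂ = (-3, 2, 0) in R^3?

1

Put the 3×2 matrix [e₁|e₂] into echelon form.
There is 1 pivot column, so rank = 1.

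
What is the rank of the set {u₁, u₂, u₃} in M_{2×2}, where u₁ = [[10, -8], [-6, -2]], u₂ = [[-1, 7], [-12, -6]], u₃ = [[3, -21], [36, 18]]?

Pass to coordinate vectors with respect to the basis {E₁₁, E₁₂, E₂₁, E₂₂}.
Row-reduce the 3×4 matrix with these as rows.
Exactly 2 pivots survive; hence the rank is 2.

2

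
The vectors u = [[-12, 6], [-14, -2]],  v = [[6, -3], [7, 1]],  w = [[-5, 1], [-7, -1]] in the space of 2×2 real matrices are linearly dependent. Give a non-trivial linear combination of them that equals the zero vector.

Pass to coordinate vectors relative to the basis {E₁₁, E₁₂, E₂₁, E₂₂}.
Solve the homogeneous system with u, v, w as columns by row-reducing the coefficient matrix.
One solution (up to scaling) is (1, 2, 0).

u + 2v = 0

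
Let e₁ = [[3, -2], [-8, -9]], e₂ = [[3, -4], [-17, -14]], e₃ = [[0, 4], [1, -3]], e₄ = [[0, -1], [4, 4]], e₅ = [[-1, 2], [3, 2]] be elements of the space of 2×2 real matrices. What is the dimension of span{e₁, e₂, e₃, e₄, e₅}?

Use coordinates relative to {E₁₁, E₁₂, E₂₁, E₂₂}.
Apply Gaussian elimination to the matrix whose rows are e₁, e₂, e₃, e₄, e₅.
The echelon form has 3 nonzero rows, so the rank is 3.
(With 5 elements in a 4-dimensional space the rank is at most 4.)

dim = 3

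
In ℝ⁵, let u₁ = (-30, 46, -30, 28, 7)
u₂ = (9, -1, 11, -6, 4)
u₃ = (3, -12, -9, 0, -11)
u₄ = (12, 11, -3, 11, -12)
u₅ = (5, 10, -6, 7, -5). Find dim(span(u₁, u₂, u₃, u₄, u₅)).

Form the matrix with u₁, u₂, u₃, u₄, u₅ as columns and reduce.
Reduction leaves 4 leading entries, giving rank 4.

dim = 4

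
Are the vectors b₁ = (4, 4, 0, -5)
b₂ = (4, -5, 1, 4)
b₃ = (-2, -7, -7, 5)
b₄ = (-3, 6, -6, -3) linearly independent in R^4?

linearly independent

The matrix [b₁|b₂|b₃|b₄] has determinant 1062.
A nonzero determinant means the columns are linearly independent.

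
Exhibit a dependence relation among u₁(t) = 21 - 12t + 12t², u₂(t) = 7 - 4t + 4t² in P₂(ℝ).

Write each element as a vector in ℝ³ using {1, t, t²}.
Write the vectors as columns of a matrix and find a nonzero vector in its null space.
One solution (up to scaling) is (1, -3).

u₁ - 3u₂ = 0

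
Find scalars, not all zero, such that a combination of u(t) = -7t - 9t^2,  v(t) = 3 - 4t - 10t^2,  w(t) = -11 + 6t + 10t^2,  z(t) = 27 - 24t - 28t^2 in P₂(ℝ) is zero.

2u - 2v - 3w - z = 0

Pass to coordinate vectors relative to the basis {1, t, t^2}.
Solve the homogeneous system with u, v, w, z as columns by row-reducing the coefficient matrix.
A generator of the null space is (2, -2, -3, -1).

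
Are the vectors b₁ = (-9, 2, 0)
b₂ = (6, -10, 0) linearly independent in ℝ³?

Place the vectors as rows of a 2×3 matrix and reduce to echelon form.
The reduction yields 2 nonzero rows, so the rank is 2.
Since rank = 2 (the number of vectors), the set is linearly independent.

linearly independent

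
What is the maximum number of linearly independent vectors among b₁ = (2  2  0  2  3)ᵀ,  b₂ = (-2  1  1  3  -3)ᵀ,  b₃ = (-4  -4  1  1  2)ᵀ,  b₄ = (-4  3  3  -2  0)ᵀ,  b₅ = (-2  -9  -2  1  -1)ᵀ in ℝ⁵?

4

Apply Gaussian elimination to the matrix whose rows are b₁, b₂, b₃, b₄, b₅.
Exactly 4 pivots survive; hence the rank is 4.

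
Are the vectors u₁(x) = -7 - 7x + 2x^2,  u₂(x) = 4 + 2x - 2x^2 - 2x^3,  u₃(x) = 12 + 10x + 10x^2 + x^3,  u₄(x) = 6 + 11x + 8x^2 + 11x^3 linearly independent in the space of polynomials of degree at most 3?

linearly independent

Write each element as a coordinate vector in ℝ⁴ using {1, x, …, x^3}.
Form the 4×4 matrix with these as columns; its determinant is 882.
A nonzero determinant means the columns are linearly independent.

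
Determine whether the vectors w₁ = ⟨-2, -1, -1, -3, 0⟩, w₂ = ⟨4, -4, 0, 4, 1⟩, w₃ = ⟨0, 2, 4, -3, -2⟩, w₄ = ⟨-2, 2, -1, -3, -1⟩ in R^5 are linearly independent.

Place the vectors as rows of a 4×5 matrix and reduce to echelon form.
The reduction yields 4 nonzero rows, so the rank is 4.
Since rank = 4 (the number of vectors), the set is linearly independent.

linearly independent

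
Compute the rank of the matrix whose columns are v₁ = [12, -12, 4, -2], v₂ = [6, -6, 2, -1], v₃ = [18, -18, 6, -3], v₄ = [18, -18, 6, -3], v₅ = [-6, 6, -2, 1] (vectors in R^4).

Row-reduce the 5×4 matrix with these as rows.
There is 1 pivot column, so rank = 1.
(With 5 elements in a 4-dimensional space the rank is at most 4.)

1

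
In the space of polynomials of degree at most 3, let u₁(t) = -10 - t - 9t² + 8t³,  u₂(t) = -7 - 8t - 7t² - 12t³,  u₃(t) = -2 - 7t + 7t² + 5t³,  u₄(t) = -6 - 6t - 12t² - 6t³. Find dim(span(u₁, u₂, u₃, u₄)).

dim = 4

Pass to coordinate vectors with respect to the basis {1, t, …, t³}.
Apply Gaussian elimination to the matrix whose rows are u₁, u₂, u₃, u₄.
Reduction leaves 4 leading entries, giving rank 4.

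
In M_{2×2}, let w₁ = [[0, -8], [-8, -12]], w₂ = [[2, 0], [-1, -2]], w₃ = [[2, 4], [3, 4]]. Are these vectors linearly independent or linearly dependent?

linearly dependent

Write each element as a coordinate vector in ℝ⁴ using {E₁₁, E₁₂, E₂₁, E₂₂}.
Row-reduce the matrix whose columns are w₁, w₂, w₃.
The reduction yields 2 nonzero rows, so the rank is 2.
Since rank 2 < 3, the set is linearly dependent.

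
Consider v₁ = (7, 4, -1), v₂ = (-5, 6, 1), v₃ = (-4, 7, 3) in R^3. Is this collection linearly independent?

Place the vectors as rows of a 3×3 matrix and reduce to echelon form.
The reduction yields 3 nonzero rows, so the rank is 3.
Since rank = 3 (the number of vectors), the set is linearly independent.

linearly independent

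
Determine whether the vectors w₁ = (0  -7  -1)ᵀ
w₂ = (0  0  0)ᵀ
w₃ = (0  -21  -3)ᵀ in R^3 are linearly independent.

linearly dependent

One of the vectors is the zero vector, so the set is linearly dependent.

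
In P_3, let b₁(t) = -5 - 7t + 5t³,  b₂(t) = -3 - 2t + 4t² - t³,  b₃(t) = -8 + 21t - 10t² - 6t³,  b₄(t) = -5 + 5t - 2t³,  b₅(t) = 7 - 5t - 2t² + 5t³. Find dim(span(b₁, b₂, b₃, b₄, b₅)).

Use coordinates relative to {1, t, …, t³}.
Apply Gaussian elimination to the matrix whose rows are b₁, b₂, b₃, b₄, b₅.
Exactly 4 pivots survive; hence the rank is 4.
(With 5 elements in a 4-dimensional space the rank is at most 4.)

dim = 4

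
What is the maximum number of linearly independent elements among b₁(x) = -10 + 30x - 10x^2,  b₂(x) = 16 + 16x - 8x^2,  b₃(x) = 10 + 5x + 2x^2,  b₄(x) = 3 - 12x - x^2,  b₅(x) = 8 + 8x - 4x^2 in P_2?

3

Pass to coordinate vectors with respect to the basis {1, x, x^2}.
Apply Gaussian elimination to the matrix whose rows are b₁, b₂, b₃, b₄, b₅.
Reduction leaves 3 leading entries, giving rank 3.
(With 5 elements in a 3-dimensional space the rank is at most 3.)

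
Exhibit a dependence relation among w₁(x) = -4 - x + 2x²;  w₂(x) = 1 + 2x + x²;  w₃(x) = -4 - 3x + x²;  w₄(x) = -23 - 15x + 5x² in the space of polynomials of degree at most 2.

Write each element as a vector in ℝ³ using {1, x, x²}.
Set up α₁w₁ + … + α₄w₄ = 0 and solve the homogeneous system.
The free variable yields coefficients (3, -3, 2, -1) (any nonzero multiple also works).

3w₁ - 3w₂ + 2w₃ - w₄ = 0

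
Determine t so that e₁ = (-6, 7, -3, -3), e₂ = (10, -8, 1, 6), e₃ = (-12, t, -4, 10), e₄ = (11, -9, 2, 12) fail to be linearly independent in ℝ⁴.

Dependence holds iff the 4×4 matrix [e₁ e₂ e₃ e₄] is singular.
Expanding, det = 1890 - 135*t.
Solving 1890 - 135*t = 0 yields t = 14.

t = 14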